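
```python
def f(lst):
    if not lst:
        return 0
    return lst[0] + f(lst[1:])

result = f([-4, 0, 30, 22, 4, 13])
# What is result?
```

(-4) + 0 + 30 + 22 + 4 + 13 + 0 = 65

Answer: 65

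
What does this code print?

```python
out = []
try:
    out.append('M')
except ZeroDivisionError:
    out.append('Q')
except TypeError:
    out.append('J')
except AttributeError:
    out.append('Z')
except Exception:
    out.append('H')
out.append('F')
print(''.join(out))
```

Execution trace: 'M' (try body, no exception) → 'F' (after the try/except). Output: MF

Answer: MF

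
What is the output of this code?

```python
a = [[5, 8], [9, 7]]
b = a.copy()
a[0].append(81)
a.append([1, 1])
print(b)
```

Key concept: shallow copy with nested lists.
Step by step:
`a = [[5, 8], [9, 7]]` → a = [[5, 8], [9, 7]]
`b = a.copy()` → b = [[5, 8], [9, 7]]
`a[0].append(81)` → a = [[5, 8, 81], [9, 7]]; b = [[5, 8, 81], [9, 7]]
`a.append([1, 1])` → a = [[5, 8, 81], [9, 7], [1, 1]]
`print(b)` → prints [[5, 8, 81], [9, 7]]

Answer: [[5, 8, 81], [9, 7]]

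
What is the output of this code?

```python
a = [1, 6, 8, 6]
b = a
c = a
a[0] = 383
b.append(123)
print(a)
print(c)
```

Key concept: multiple aliases.
Step by step:
`a = [1, 6, 8, 6]` → a = [1, 6, 8, 6]
`b = a` → b = [1, 6, 8, 6] (same object as a)
`c = a` → c = [1, 6, 8, 6] (same object as a, b)
`a[0] = 383` → a = [383, 6, 8, 6] (same object as b, c); b = [383, 6, 8, 6] (same object as a, c); c = [383, 6, 8, 6] (same object as a, b)
`b.append(123)` → a = [383, 6, 8, 6, 123] (same object as b, c); b = [383, 6, 8, 6, 123] (same object as a, c); c = [383, 6, 8, 6, 123] (same object as a, b)
`print(a)` → prints [383, 6, 8, 6, 123]
`print(c)` → prints [383, 6, 8, 6, 123]

Answer:
[383, 6, 8, 6, 123]
[383, 6, 8, 6, 123]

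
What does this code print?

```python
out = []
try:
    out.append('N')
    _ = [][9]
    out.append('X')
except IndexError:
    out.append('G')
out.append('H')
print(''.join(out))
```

Execution trace: 'N' (try body) → 'G' (except IndexError) → 'H' (after the try/except). Output: NGH

Answer: NGH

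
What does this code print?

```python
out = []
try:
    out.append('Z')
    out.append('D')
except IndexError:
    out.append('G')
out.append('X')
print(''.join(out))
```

Execution trace: 'Z' (try body) → 'D' (try body, no exception) → 'X' (after the try/except). Output: ZDX

Answer: ZDX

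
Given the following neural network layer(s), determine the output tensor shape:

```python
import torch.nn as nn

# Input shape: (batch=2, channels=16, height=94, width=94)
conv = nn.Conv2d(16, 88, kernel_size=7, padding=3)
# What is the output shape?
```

Input: (2, 16, 94, 94) -> Output: (2, 88, 94, 94)

Answer: (2, 88, 94, 94)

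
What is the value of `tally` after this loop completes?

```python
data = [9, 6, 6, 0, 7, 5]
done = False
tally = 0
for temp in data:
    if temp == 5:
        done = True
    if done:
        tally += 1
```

Count elements after first 5 in [9, 6, 6, 0, 7, 5]
`tally` takes the values: 0 → 1

Answer: 1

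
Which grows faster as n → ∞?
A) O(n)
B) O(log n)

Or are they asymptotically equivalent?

O(n) vs O(log n): Higher order terms dominate.

Answer: A) O(n) grows faster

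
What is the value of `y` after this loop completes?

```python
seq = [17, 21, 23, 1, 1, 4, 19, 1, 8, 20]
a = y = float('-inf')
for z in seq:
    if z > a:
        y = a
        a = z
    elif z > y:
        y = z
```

Second largest (with repeats) in [17, 21, 23, 1, 1, 4, 19, 1, 8, 20]
`y` takes the values: -inf → 17 → 21

Answer: 21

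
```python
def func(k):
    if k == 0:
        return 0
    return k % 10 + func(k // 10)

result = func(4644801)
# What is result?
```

Sum of digits of 4644801: 1 + 0 + 8 + 4 + 4 + 6 + 4 = 27

Answer: 27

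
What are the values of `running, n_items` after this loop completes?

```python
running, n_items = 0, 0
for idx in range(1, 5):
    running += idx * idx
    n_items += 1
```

Sum of squares and count
`running, n_items` takes the values: (0, 0) → (1, 0) → (1, 1) → (5, 1) → (5, 2) → (14, 2) → (14, 3) → (30, 3) → (30, 4)

Answer: 30, 4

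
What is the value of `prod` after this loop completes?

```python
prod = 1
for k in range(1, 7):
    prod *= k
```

6! = 720
`prod` takes the values: 1 → 2 → 6 → 24 → 120 → 720

Answer: 720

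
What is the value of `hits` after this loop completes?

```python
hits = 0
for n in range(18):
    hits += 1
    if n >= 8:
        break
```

Loop breaks when n reaches 8, hits is 9
`hits` takes the values: 0 → 1 → 2 → 3 → 4 → 5 → 6 → 7 → 8 → 9

Answer: 9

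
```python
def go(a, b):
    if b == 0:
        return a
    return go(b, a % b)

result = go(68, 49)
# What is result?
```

go(68, 49) -> go(49, 19) -> go(19, 11) -> go(11, 8) -> go(8, 3) -> go(3, 2) -> go(2, 1) -> go(1, 0) -> 1

Answer: 1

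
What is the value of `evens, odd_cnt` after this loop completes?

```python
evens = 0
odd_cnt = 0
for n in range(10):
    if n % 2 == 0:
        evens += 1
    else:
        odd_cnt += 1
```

Count evens and odds in range(10)
`evens, odd_cnt` takes the values: (0, 0) → (1, 0) → (1, 1) → (2, 1) → (2, 2) → (3, 2) → (3, 3) → (4, 3) → (4, 4) → (5, 4) → (5, 5)

Answer: 5, 5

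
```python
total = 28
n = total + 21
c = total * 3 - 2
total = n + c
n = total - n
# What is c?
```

Trace:
`total = 28` → total = 28
`n = total + 21` → n = 49
`c = total * 3 - 2` → c = 82
`total = n + c` → total = 131
`n = total - n` → n = 82
So c = 82

Answer: 82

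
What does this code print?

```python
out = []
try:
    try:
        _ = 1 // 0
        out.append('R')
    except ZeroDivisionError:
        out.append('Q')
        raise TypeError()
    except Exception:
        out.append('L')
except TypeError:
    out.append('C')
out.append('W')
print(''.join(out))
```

Execution trace: 'Q' (inner except ZeroDivisionError) → 'C' (outer except TypeError) → 'W' (after the try/except). Output: QCW

Answer: QCW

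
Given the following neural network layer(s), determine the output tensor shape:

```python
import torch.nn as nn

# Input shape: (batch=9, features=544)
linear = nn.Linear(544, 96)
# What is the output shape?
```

Input: (9, 544) -> Output: (9, 96)

Answer: (9, 96)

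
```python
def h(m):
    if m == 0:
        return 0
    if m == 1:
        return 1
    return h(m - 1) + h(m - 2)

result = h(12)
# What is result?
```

Build up from base cases: h(0)=0, h(1)=1, h(2)=1, h(3)=2, h(4)=3, h(5)=5, h(6)=8, ..., h(12)=144

Answer: 144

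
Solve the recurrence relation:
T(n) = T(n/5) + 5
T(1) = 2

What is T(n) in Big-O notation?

Each step divides n by 5 and adds 5. After log_5(n) steps we reach T(1)=2. So T(n) = 5·log_5(n) + 2 = O(log n).

Answer: O(log n)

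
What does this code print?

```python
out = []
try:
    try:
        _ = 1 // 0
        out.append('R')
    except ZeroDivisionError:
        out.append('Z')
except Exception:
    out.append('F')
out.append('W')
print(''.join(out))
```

Execution trace: 'Z' (inner except ZeroDivisionError) → 'W' (after the try/except). Output: ZW

Answer: ZW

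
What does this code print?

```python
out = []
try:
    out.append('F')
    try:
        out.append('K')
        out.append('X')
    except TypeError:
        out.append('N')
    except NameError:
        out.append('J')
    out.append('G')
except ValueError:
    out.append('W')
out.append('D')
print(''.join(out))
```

Execution trace: 'F' (try body) → 'K' (inner try body) → 'X' (inner try body, no exception) → 'G' (try body, no exception) → 'D' (after the try/except). Output: FKXGD

Answer: FKXGD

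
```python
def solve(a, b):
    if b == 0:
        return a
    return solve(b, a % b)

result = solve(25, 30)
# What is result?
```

solve(25, 30) -> solve(30, 25) -> solve(25, 5) -> solve(5, 0) -> 5

Answer: 5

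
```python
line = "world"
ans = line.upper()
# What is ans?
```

Trace:
`line = "world"` → line = 'world'
`ans = line.upper()` → ans = 'WORLD'
So ans = 'WORLD'

Answer: 'WORLD'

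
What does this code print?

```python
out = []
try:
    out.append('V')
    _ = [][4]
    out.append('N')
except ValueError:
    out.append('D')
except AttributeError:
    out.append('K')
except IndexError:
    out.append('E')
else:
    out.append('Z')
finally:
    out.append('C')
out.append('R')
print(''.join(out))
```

Execution trace: 'V' (try body) → 'E' (except IndexError) → 'C' (finally) → 'R' (after the try/except). Output: VECR

Answer: VECR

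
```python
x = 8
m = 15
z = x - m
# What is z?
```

Trace:
`x = 8` → x = 8
`m = 15` → m = 15
`z = x - m` → z = -7
So z = -7

Answer: -7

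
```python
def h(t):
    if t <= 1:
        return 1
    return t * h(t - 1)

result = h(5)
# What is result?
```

h(5) = 5 * 4 * 3 * 2 * 1 = 120

Answer: 120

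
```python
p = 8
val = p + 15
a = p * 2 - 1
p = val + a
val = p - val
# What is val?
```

Trace:
`p = 8` → p = 8
`val = p + 15` → val = 23
`a = p * 2 - 1` → a = 15
`p = val + a` → p = 38
`val = p - val` → val = 15
So val = 15

Answer: 15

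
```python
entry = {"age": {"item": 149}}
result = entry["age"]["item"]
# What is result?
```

Trace:
`entry = {"age": {"item": 149}}` → entry = {'age': {'item': 149}}
`result = entry["age"]["item"]` → result = 149
So result = 149

Answer: 149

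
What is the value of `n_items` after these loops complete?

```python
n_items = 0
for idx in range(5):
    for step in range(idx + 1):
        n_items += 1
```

Triangle: 1 + 2 + ... + 5
`n_items` takes the values: 0 → 1 → 2 → 3 → 4 → 5 → 6 → 7 → 8 → 9 → 10 → 11 → 12 → 13 → 14 → 15

Answer: 15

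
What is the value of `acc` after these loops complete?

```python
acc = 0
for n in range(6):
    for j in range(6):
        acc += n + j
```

Sum of all n+j for n,j in 6x6
`acc` takes the values: 0 → 1 → 3 → 6 → 10 → 15 → 16 → 18 → 21 → 25 → 30 → 36 → 38 → 41 → 45 → 50 → 56 → 63 → 66 → 70 → 75 → 81 → 88 → 96 → 100 → 105 → 111 → 118 → 126 → 135 → 140 → 146 → 153 → 161 → 170 → 180

Answer: 180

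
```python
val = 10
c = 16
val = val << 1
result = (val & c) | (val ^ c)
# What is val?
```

Trace:
`val = 10` → val = 10
`c = 16` → c = 16
`val = val << 1` → val = 20
`result = (val & c) | (val ^ c)` → result = 20
So val = 20

Answer: 20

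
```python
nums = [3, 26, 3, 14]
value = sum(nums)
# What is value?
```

Trace:
`nums = [3, 26, 3, 14]` → nums = [3, 26, 3, 14]
`value = sum(nums)` → value = 46
So value = 46

Answer: 46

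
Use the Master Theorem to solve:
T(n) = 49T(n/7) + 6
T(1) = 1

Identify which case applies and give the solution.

a=49, b=7, f(n)=6. log_7(49) = 2. Since c=0 < 2, Case 1 applies: T(n) = Θ(n^log_b(a)) = O(n^2).

Answer: O(n^2) - Case 1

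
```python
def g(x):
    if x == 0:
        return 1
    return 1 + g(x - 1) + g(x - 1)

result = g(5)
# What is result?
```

g(x) = 1 + 2·g(x-1), g(0)=1. Closed form: (1+1)·2^5 - 1 = 63.

Answer: 63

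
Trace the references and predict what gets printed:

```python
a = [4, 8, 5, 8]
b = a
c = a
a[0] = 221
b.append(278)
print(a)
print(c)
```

Key concept: multiple aliases.
Step by step:
`a = [4, 8, 5, 8]` → a = [4, 8, 5, 8]
`b = a` → b = [4, 8, 5, 8] (same object as a)
`c = a` → c = [4, 8, 5, 8] (same object as a, b)
`a[0] = 221` → a = [221, 8, 5, 8] (same object as b, c); b = [221, 8, 5, 8] (same object as a, c); c = [221, 8, 5, 8] (same object as a, b)
`b.append(278)` → a = [221, 8, 5, 8, 278] (same object as b, c); b = [221, 8, 5, 8, 278] (same object as a, c); c = [221, 8, 5, 8, 278] (same object as a, b)
`print(a)` → prints [221, 8, 5, 8, 278]
`print(c)` → prints [221, 8, 5, 8, 278]

Answer:
[221, 8, 5, 8, 278]
[221, 8, 5, 8, 278]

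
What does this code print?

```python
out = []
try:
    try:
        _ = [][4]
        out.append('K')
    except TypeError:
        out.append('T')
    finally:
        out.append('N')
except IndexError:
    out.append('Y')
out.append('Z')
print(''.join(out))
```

Execution trace: 'N' (inner finally) → 'Y' (outer except IndexError) → 'Z' (after the try/except). Output: NYZ

Answer: NYZ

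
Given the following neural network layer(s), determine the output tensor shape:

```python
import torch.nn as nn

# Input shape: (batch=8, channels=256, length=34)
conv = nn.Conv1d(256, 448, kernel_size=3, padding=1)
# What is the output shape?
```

Input: (8, 256, 34) -> Output: (8, 448, 34)

Answer: (8, 448, 34)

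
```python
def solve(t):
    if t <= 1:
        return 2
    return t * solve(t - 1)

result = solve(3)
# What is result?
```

solve(3) = 3 * 2 * 2 = 12

Answer: 12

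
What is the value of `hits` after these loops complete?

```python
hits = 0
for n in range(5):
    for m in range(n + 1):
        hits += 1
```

Triangle: 1 + 2 + ... + 5
`hits` takes the values: 0 → 1 → 2 → 3 → 4 → 5 → 6 → 7 → 8 → 9 → 10 → 11 → 12 → 13 → 14 → 15

Answer: 15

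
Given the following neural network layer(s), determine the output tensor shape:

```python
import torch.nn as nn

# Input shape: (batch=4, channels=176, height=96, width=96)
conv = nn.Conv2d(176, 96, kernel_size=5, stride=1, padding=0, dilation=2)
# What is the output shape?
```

Input: (4, 176, 96, 96) -> Output: (4, 96, 88, 88)

Answer: (4, 96, 88, 88)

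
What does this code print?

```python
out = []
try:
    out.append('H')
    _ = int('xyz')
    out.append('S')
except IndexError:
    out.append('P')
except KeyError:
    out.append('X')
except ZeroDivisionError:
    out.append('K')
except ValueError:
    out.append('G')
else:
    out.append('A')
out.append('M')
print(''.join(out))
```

Execution trace: 'H' (try body) → 'G' (except ValueError) → 'M' (after the try/except). Output: HGM

Answer: HGM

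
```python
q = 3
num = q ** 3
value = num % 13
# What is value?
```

Trace:
`q = 3` → q = 3
`num = q ** 3` → num = 27
`value = num % 13` → value = 1
So value = 1

Answer: 1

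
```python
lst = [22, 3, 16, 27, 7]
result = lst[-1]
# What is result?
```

Trace:
`lst = [22, 3, 16, 27, 7]` → lst = [22, 3, 16, 27, 7]
`result = lst[-1]` → result = 7
So result = 7

Answer: 7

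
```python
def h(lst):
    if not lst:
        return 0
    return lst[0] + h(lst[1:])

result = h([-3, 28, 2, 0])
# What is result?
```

(-3) + 28 + 2 + 0 + 0 = 27

Answer: 27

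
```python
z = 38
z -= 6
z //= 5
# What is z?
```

Trace:
`z = 38` → z = 38
`z -= 6` → z = 32
`z //= 5` → z = 6
So z = 6

Answer: 6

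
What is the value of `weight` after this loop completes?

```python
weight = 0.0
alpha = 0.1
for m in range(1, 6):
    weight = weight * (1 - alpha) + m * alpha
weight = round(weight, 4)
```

Moving average with lr=0.1
`weight` takes the values: 0.0 → 0.1 → 0.29 → 0.561 → 0.9049 → 1.31441 → 1.3144

Answer: 1.3144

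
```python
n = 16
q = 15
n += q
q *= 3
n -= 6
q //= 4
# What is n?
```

Trace:
`n = 16` → n = 16
`q = 15` → q = 15
`n += q` → n = 31
`q *= 3` → q = 45
`n -= 6` → n = 25
`q //= 4` → q = 11
So n = 25

Answer: 25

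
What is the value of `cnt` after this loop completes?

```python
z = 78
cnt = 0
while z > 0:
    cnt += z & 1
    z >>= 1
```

Count set bits in 78 (binary: 0b1001110)
`cnt` takes the values: 0 → 1 → 2 → 3 → 4

Answer: 4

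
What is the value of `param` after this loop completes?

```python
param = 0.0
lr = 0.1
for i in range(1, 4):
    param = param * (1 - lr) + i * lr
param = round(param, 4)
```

Moving average with lr=0.1
`param` takes the values: 0.0 → 0.1 → 0.29 → 0.561

Answer: 0.561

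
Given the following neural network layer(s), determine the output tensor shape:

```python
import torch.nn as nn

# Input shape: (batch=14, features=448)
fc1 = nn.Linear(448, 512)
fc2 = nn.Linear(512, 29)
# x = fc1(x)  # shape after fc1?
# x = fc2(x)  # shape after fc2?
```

Input: (14, 448) -> after fc1: (14, 512) -> Output: (14, 29)

Answer: (14, 29)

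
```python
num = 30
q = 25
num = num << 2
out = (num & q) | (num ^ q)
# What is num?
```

Trace:
`num = 30` → num = 30
`q = 25` → q = 25
`num = num << 2` → num = 120
`out = (num & q) | (num ^ q)` → out = 121
So num = 120

Answer: 120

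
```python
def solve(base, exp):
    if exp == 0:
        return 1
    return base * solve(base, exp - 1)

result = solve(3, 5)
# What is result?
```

solve(3, 5) = 3 * 3 * 3 * 3 * 3 = 243

Answer: 243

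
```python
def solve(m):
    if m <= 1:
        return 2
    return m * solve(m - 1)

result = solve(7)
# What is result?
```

solve(7) = 7 * 6 * 5 * 4 * 3 * 2 * 2 = 10080

Answer: 10080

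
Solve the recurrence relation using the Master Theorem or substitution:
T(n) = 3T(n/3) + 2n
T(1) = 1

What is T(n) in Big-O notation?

By Master Theorem: a=3, b=3, f(n)=2n. Since log_3(3) = 1 and f(n) = Θ(n^1), Case 2 applies. T(n) = O(n log n).

Answer: O(n log n)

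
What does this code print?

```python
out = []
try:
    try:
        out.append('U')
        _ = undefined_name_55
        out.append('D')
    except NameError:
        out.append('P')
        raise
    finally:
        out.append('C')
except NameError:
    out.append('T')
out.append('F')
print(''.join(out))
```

Execution trace: 'U' (inner try body) → 'P' (inner except NameError) → 'C' (inner finally) → 'T' (outer except NameError) → 'F' (after the try/except). Output: UPCTF

Answer: UPCTF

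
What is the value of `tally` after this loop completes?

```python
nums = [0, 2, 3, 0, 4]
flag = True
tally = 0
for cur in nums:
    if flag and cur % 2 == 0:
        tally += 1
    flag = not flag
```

Count even values at even positions
`tally` takes the values: 0 → 1 → 2

Answer: 2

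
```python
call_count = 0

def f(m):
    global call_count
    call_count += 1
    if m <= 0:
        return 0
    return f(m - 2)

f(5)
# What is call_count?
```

Linear recursion stepping by 2: 4 calls from m=5 down to ≤0.

Answer: 4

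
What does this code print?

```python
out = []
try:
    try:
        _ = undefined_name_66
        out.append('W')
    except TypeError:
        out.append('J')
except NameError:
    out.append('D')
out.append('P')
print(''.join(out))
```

Execution trace: 'D' (outer except NameError) → 'P' (after the try/except). Output: DP

Answer: DP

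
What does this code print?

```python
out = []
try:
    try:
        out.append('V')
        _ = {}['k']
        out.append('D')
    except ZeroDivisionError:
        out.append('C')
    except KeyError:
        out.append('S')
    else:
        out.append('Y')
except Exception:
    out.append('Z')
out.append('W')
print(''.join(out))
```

Execution trace: 'V' (inner try body) → 'S' (inner except KeyError) → 'W' (after the try/except). Output: VSW

Answer: VSW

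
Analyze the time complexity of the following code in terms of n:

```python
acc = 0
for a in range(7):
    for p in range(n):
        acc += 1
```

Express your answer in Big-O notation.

Each loop level contributes: 1 × n. Multiplying the contributions gives O(n).

Answer: O(n)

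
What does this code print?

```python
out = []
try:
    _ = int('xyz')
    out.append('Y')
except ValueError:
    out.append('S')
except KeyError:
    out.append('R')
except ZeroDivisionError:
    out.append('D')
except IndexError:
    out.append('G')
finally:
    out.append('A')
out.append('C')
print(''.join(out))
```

Execution trace: 'S' (except ValueError) → 'A' (finally) → 'C' (after the try/except). Output: SAC

Answer: SAC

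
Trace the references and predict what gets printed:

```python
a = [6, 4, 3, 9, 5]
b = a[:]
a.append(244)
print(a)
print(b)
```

Key concept: slice [:] creates copy.
Step by step:
`a = [6, 4, 3, 9, 5]` → a = [6, 4, 3, 9, 5]
`b = a[:]` → b = [6, 4, 3, 9, 5]
`a.append(244)` → a = [6, 4, 3, 9, 5, 244]
`print(a)` → prints [6, 4, 3, 9, 5, 244]
`print(b)` → prints [6, 4, 3, 9, 5]

Answer:
[6, 4, 3, 9, 5, 244]
[6, 4, 3, 9, 5]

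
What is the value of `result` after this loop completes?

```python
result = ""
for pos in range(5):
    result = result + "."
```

Repeat '.' 5 times
`result` takes the values: "" → "." → ".." → "..." → "...." → "....."

Answer: "....."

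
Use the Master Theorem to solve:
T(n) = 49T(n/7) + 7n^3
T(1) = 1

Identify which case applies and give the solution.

a=49, b=7, f(n)=7n^3. log_7(49) = 2. Since c=3 > 2 and the regularity condition holds (49(n/7)^3 = (49/7^3)n^3 with 49/7^3 < 1), Case 3 applies: T(n) = Θ(f(n)) = O(n^3).

Answer: O(n^3) - Case 3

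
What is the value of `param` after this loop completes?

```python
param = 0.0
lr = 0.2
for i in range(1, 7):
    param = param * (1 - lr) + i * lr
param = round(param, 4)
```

Moving average with lr=0.2
`param` takes the values: 0.0 → 0.2 → 0.56 → 1.048 → 1.6384 → 2.31072 → 3.048576 → 3.0486

Answer: 3.0486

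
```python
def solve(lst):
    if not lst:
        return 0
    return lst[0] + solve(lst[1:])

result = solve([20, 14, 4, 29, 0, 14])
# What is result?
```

20 + 14 + 4 + 29 + 0 + 14 + 0 = 81

Answer: 81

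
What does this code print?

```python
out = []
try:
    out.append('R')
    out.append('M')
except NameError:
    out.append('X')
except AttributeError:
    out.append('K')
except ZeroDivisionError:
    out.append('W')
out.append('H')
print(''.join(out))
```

Execution trace: 'R' (try body) → 'M' (try body, no exception) → 'H' (after the try/except). Output: RMH

Answer: RMH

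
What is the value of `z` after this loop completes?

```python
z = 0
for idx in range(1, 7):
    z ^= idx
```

XOR of 1 to 6
`z` takes the values: 0 → 1 → 3 → 0 → 4 → 1 → 7

Answer: 7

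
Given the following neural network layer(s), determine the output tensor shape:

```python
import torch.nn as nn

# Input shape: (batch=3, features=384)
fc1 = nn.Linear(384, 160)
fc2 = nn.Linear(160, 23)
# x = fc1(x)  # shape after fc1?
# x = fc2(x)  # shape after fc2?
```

Input: (3, 384) -> after fc1: (3, 160) -> Output: (3, 23)

Answer: (3, 23)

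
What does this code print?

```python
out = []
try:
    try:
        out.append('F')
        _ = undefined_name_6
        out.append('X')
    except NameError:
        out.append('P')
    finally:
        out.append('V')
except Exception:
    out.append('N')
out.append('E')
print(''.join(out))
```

Execution trace: 'F' (inner try body) → 'P' (inner except NameError) → 'V' (inner finally) → 'E' (after the try/except). Output: FPVE

Answer: FPVE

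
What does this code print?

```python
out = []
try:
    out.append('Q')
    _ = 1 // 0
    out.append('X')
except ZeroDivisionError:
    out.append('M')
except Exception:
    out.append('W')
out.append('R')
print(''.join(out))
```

Execution trace: 'Q' (try body) → 'M' (except ZeroDivisionError) → 'R' (after the try/except). Output: QMR

Answer: QMR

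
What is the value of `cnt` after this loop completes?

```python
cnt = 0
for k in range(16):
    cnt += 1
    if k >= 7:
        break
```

Loop breaks when k reaches 7, cnt is 8
`cnt` takes the values: 0 → 1 → 2 → 3 → 4 → 5 → 6 → 7 → 8

Answer: 8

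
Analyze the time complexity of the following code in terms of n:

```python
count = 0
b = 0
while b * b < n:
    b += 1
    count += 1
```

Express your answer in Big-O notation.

Each loop level contributes: √n. Multiplying the contributions gives O(√n).

Answer: O(√n)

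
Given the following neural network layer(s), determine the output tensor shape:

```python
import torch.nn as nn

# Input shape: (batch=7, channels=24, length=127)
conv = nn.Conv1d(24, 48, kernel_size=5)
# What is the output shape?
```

Input: (7, 24, 127) -> Output: (7, 48, 123)

Answer: (7, 48, 123)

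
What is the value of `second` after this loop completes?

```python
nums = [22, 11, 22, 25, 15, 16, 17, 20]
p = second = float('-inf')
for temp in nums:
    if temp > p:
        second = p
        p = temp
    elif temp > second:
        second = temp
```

Second largest (with repeats) in [22, 11, 22, 25, 15, 16, 17, 20]
`second` takes the values: -inf → 11 → 22

Answer: 22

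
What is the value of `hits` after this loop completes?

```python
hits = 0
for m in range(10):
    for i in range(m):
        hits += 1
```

Triangle number: 0+1+2+...+9
`hits` takes the values: 0 → 1 → 2 → 3 → 4 → 5 → 6 → 7 → 8 → 9 → 10 → 11 → 12 → 13 → 14 → 15 → 16 → 17 → 18 → 19 → 20 → 21 → 22 → 23 → 24 → 25 → 26 → 27 → 28 → 29 → … → 41 → 42 → 43 → 44 → 45

Answer: 45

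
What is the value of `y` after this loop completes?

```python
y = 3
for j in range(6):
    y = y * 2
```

Multiply by 2, 6 times: 3 * 2^6 = 192
`y` takes the values: 3 → 6 → 12 → 24 → 48 → 96 → 192

Answer: 192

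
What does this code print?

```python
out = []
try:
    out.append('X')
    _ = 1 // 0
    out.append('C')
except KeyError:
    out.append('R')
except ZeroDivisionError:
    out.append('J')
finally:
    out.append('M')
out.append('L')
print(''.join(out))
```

Execution trace: 'X' (try body) → 'J' (except ZeroDivisionError) → 'M' (finally) → 'L' (after the try/except). Output: XJML

Answer: XJML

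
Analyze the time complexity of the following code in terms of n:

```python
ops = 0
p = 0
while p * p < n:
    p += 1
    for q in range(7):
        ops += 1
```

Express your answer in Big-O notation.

Each loop level contributes: √n × 1. Multiplying the contributions gives O(√n).

Answer: O(√n)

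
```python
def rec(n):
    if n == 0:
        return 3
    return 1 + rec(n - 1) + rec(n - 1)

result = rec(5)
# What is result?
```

rec(n) = 1 + 2·rec(n-1), rec(0)=3. Closed form: (3+1)·2^5 - 1 = 127.

Answer: 127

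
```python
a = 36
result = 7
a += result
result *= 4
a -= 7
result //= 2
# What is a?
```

Trace:
`a = 36` → a = 36
`result = 7` → result = 7
`a += result` → a = 43
`result *= 4` → result = 28
`a -= 7` → a = 36
`result //= 2` → result = 14
So a = 36

Answer: 36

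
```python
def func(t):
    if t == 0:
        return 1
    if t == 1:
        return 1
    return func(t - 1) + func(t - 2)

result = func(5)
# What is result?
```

Build up from base cases: func(0)=1, func(1)=1, func(2)=2, func(3)=3, func(4)=5, func(5)=8

Answer: 8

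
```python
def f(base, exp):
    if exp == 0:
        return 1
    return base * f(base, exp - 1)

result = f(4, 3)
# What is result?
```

f(4, 3) = 4 * 4 * 4 = 64

Answer: 64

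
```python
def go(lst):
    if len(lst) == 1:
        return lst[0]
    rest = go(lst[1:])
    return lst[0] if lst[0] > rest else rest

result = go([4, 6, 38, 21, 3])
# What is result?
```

Recursive max over [4, 6, 38, 21, 3] = 38

Answer: 38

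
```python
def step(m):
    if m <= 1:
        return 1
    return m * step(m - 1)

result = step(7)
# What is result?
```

step(7) = 7 * 6 * 5 * 4 * 3 * 2 * 1 = 5040

Answer: 5040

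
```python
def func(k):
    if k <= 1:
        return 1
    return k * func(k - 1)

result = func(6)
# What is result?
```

func(6) = 6 * 5 * 4 * 3 * 2 * 1 = 720

Answer: 720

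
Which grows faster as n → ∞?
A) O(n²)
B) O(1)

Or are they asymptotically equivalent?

O(n²) vs O(1): Higher order terms dominate.

Answer: A) O(n²) grows faster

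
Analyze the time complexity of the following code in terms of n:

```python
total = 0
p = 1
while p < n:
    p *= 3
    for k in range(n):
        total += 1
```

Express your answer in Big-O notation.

Each loop level contributes: log n × n. Multiplying the contributions gives O(n log n).

Answer: O(n log n)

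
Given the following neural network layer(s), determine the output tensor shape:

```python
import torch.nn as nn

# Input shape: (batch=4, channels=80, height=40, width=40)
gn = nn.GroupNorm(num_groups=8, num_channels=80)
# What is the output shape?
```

Input: (4, 80, 40, 40) -> Output: (4, 80, 40, 40)

Answer: (4, 80, 40, 40)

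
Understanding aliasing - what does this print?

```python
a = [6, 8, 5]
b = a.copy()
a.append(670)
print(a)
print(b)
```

Key concept: list.copy() creates independent copy.
Step by step:
`a = [6, 8, 5]` → a = [6, 8, 5]
`b = a.copy()` → b = [6, 8, 5]
`a.append(670)` → a = [6, 8, 5, 670]
`print(a)` → prints [6, 8, 5, 670]
`print(b)` → prints [6, 8, 5]

Answer:
[6, 8, 5, 670]
[6, 8, 5]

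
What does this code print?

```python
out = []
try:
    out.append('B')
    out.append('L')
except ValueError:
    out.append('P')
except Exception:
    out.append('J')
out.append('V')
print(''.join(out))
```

Execution trace: 'B' (try body) → 'L' (try body, no exception) → 'V' (after the try/except). Output: BLV

Answer: BLV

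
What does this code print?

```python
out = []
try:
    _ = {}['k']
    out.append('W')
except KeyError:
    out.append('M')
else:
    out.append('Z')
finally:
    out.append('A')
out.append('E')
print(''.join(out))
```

Execution trace: 'M' (except KeyError) → 'A' (finally) → 'E' (after the try/except). Output: MAE

Answer: MAE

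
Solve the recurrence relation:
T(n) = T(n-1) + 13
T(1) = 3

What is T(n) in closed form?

Unrolling: T(n) = T(1) + 13·(n-1) = 3 + 13(n-1) = 13n - 10.

Answer: T(n) = 13n - 10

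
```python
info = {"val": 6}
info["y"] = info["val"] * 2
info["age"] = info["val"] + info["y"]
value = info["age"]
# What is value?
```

Trace:
`info = {"val": 6}` → info = {'val': 6}
`info["y"] = info["val"] * 2` → info = {'val': 6, 'y': 12}
`info["age"] = info["val"] + info["y"]` → info = {'val': 6, 'y': 12, 'age': 18}
`value = info["age"]` → value = 18
So value = 18

Answer: 18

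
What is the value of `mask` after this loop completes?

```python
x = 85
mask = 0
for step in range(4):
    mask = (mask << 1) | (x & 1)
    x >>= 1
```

Reverse lowest 4 bits of 85
`mask` takes the values: 0 → 1 → 2 → 5 → 10

Answer: 10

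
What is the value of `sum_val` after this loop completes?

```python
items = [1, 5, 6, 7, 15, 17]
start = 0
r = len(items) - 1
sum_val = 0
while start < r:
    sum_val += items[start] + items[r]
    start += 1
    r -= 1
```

Sum of pairs from ends
`sum_val` takes the values: 0 → 18 → 38 → 51

Answer: 51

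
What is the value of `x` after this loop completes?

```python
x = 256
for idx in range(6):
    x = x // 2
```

Halve 6 times: 256 // 2^6 = 4
`x` takes the values: 256 → 128 → 64 → 32 → 16 → 8 → 4

Answer: 4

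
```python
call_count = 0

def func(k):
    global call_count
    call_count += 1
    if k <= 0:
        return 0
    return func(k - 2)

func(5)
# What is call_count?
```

Linear recursion stepping by 2: 4 calls from k=5 down to ≤0.

Answer: 4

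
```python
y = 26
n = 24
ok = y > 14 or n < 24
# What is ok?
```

Trace:
`y = 26` → y = 26
`n = 24` → n = 24
`ok = y > 14 or n < 24` → ok = True
So ok = True

Answer: True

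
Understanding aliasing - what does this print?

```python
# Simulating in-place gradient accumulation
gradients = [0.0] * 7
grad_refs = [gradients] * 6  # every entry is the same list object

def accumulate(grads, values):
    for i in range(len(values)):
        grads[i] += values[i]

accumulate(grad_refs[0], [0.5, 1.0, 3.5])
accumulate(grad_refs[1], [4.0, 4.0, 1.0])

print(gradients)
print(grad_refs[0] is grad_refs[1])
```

Key concept: gradient accumulation aliasing.
Step by step:
`gradients = [0.0] * 7` → gradients = [0.0, 0.0, 0.0, 0.0, 0.0, 0.0, 0.0]
`grad_refs = [gradients] * 6` → grad_refs = [[0.0, 0.0, 0.0, 0.0, 0.0, 0.0, 0.0], [0.0, 0.0, 0.0, 0.0, 0.0, 0.0, 0.0], [0.0, 0.0, 0.0, 0.0, 0.0, 0.0, 0.0], [0.0, 0.0, 0.0, 0.0, 0.0, 0.0, 0.0], [0.0, 0.0, 0.0, 0.0, 0.0, 0.0, 0.0], [0.0, 0.0, 0.0, 0.0, 0.0, 0.0, 0.0]]
`accumulate(grad_refs[0], [0.5, 1.0, 3.5])` → gradients = [0.5, 1.0, 3.5, 0.0, 0.0, 0.0, 0.0]; grad_refs = [[0.5, 1.0, 3.5, 0.0, 0.0, 0.0, 0.0], [0.5, 1.0, 3.5, 0.0, 0.0, 0.0, 0.0], [0.5, 1.0, 3.5, 0.0, 0.0, 0.0, 0.0], [0.5, 1.0, 3.5, 0.0, 0.0, 0.0, 0.0], [0.5, 1.0, 3.5, 0.0, 0.0, 0.0, 0.0], [0.5, 1.0, 3.5, 0.0, 0.0, 0.0, 0.0]]
`accumulate(grad_refs[1], [4.0, 4.0, 1.0])` → gradients = [4.5, 5.0, 4.5, 0.0, 0.0, 0.0, 0.0]; grad_refs = [[4.5, 5.0, 4.5, 0.0, 0.0, 0.0, 0.0], [4.5, 5.0, 4.5, 0.0, 0.0, 0.0, 0.0], [4.5, 5.0, 4.5, 0.0, 0.0, 0.0, 0.0], [4.5, 5.0, 4.5, 0.0, 0.0, 0.0, 0.0], [4.5, 5.0, 4.5, 0.0, 0.0, 0.0, 0.0], [4.5, 5.0, 4.5, 0.0, 0.0, 0.0, 0.0]]
`print(gradients)` → prints [4.5, 5.0, 4.5, 0.0, 0.0, 0.0, 0.0]
`print(grad_refs[0] is grad_refs[1])` → prints True

Answer:
[4.5, 5.0, 4.5, 0.0, 0.0, 0.0, 0.0]
True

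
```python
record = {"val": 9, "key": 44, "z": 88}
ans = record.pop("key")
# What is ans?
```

Trace:
`record = {"val": 9, "key": 44, "z": 88}` → record = {'val': 9, 'key': 44, 'z': 88}
`ans = record.pop("key")` → record = {'val': 9, 'z': 88}; ans = 44
So ans = 44

Answer: 44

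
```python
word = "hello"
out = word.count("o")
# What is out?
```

Trace:
`word = "hello"` → word = 'hello'
`out = word.count("o")` → out = 1
So out = 1

Answer: 1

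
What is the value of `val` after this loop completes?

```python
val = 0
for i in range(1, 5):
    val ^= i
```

XOR of 1 to 4
`val` takes the values: 0 → 1 → 3 → 0 → 4

Answer: 4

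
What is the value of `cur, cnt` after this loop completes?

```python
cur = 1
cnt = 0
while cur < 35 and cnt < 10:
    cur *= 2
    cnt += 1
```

Double until >= 35 or 10 iterations
`cur, cnt` takes the values: (1, 0) → (2, 0) → (2, 1) → (4, 1) → (4, 2) → (8, 2) → (8, 3) → (16, 3) → (16, 4) → (32, 4) → (32, 5) → (64, 5) → (64, 6)

Answer: 64, 6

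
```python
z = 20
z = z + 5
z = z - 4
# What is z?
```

Trace:
`z = 20` → z = 20
`z = z + 5` → z = 25
`z = z - 4` → z = 21
So z = 21

Answer: 21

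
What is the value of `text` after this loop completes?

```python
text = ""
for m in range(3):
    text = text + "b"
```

Repeat 'b' 3 times
`text` takes the values: "" → "b" → "bb" → "bbb"

Answer: "bbb"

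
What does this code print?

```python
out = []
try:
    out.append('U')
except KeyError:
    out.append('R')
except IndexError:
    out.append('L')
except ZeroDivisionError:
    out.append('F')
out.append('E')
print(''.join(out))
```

Execution trace: 'U' (try body, no exception) → 'E' (after the try/except). Output: UE

Answer: UE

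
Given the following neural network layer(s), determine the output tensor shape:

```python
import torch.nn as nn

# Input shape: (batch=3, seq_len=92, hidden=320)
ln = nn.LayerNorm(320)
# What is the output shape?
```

Input: (3, 92, 320) -> Output: (3, 92, 320)

Answer: (3, 92, 320)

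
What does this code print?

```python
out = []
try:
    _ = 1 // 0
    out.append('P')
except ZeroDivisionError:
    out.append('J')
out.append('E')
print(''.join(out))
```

Execution trace: 'J' (except ZeroDivisionError) → 'E' (after the try/except). Output: JE

Answer: JE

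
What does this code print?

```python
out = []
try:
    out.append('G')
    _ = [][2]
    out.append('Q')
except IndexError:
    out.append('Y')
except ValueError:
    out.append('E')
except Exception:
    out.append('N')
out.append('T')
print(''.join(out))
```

Execution trace: 'G' (try body) → 'Y' (except IndexError) → 'T' (after the try/except). Output: GYT

Answer: GYT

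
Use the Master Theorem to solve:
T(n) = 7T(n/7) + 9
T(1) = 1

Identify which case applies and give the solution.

a=7, b=7, f(n)=9. log_7(7) = 1. Since c=0 < 1, Case 1 applies: T(n) = Θ(n^log_b(a)) = O(n).

Answer: O(n) - Case 1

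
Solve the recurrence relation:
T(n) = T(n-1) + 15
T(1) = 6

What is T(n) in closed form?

Unrolling: T(n) = T(1) + 15·(n-1) = 6 + 15(n-1) = 15n - 9.

Answer: T(n) = 15n - 9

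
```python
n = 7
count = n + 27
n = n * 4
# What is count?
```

Trace:
`n = 7` → n = 7
`count = n + 27` → count = 34
`n = n * 4` → n = 28
So count = 34

Answer: 34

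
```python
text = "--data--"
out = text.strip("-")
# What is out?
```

Trace:
`text = "--data--"` → text = '--data--'
`out = text.strip("-")` → out = 'data'
So out = 'data'

Answer: 'data'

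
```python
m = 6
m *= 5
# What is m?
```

Trace:
`m = 6` → m = 6
`m *= 5` → m = 30
So m = 30

Answer: 30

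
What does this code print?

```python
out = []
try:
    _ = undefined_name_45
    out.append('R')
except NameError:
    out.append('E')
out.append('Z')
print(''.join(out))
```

Execution trace: 'E' (except NameError) → 'Z' (after the try/except). Output: EZ

Answer: EZ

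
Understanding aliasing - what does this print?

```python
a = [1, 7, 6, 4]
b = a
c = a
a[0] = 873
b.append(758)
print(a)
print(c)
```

Key concept: multiple aliases.
Step by step:
`a = [1, 7, 6, 4]` → a = [1, 7, 6, 4]
`b = a` → b = [1, 7, 6, 4] (same object as a)
`c = a` → c = [1, 7, 6, 4] (same object as a, b)
`a[0] = 873` → a = [873, 7, 6, 4] (same object as b, c); b = [873, 7, 6, 4] (same object as a, c); c = [873, 7, 6, 4] (same object as a, b)
`b.append(758)` → a = [873, 7, 6, 4, 758] (same object as b, c); b = [873, 7, 6, 4, 758] (same object as a, c); c = [873, 7, 6, 4, 758] (same object as a, b)
`print(a)` → prints [873, 7, 6, 4, 758]
`print(c)` → prints [873, 7, 6, 4, 758]

Answer:
[873, 7, 6, 4, 758]
[873, 7, 6, 4, 758]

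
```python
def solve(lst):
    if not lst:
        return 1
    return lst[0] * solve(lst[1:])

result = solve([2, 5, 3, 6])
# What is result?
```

Product over [2, 5, 3, 6] = 2 * 5 * 3 * 6 = 180

Answer: 180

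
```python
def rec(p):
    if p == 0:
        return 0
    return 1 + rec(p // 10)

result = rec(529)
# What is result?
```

Count of digits of 529: 3

Answer: 3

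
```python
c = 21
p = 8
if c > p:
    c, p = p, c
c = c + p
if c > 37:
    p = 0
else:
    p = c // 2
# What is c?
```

Trace:
`c = 21` → c = 21
`p = 8` → p = 8
`if c > p: ...` → c > p is True → c = 8; p = 21
`c = c + p` → c = 29
`if c > 37: ...` → c > 37 is False, take else branch → p = 14
So c = 29

Answer: 29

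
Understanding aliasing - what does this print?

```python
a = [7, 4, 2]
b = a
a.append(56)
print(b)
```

Key concept: basic list aliasing.
Step by step:
`a = [7, 4, 2]` → a = [7, 4, 2]
`b = a` → b = [7, 4, 2] (same object as a)
`a.append(56)` → a = [7, 4, 2, 56] (same object as b); b = [7, 4, 2, 56] (same object as a)
`print(b)` → prints [7, 4, 2, 56]

Answer: [7, 4, 2, 56]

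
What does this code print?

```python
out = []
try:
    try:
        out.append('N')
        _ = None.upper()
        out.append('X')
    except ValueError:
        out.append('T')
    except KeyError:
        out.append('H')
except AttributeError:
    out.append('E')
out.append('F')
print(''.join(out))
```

Execution trace: 'N' (try body) → 'E' (outer except AttributeError) → 'F' (after the try/except). Output: NEF

Answer: NEF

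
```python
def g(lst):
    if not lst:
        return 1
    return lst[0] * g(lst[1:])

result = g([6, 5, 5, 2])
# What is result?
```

Product over [6, 5, 5, 2] = 6 * 5 * 5 * 2 = 300

Answer: 300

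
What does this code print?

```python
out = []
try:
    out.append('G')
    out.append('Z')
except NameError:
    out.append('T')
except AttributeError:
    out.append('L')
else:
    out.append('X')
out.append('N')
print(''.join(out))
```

Execution trace: 'G' (try body) → 'Z' (try body, no exception) → 'X' (else) → 'N' (after the try/except). Output: GZXN

Answer: GZXN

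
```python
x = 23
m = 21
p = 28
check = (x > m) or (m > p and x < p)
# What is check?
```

Trace:
`x = 23` → x = 23
`m = 21` → m = 21
`p = 28` → p = 28
`check = (x > m) or (m > p and x < p)` → check = True
So check = True

Answer: True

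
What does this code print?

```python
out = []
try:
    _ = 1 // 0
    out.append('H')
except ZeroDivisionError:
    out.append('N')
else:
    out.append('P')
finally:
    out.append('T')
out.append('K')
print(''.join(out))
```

Execution trace: 'N' (except ZeroDivisionError) → 'T' (finally) → 'K' (after the try/except). Output: NTK

Answer: NTK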